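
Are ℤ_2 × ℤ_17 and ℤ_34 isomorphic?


Comparing ℤ_2 × ℤ_17 and ℤ_34:
gcd(2,17) = 1, so ℤ_2 × ℤ_17 ≅ ℤ_34 (CRT)

Yes, ℤ_2 × ℤ_17 ≅ ℤ_34


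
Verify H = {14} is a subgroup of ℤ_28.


Subgroup test for H = {14} in (ℤ_28, +):
(1) 0 ∈ H? No
(2) Closure: for all a,b ∈ H, (a+b) mod 28 ∈ H? No  [counterexample: 14 + 14 = 0 ∉ H]
(3) Inverses: for all a ∈ H, -a mod 28 ∈ H? Yes

No, H is not a subgroup of ℤ_28


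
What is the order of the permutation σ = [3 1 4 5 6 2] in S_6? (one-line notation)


Cycle decomposition: (1 3 4 5 6 2)
Cycle lengths: 6
Order = lcm(6) = 6

ord(σ) = 6


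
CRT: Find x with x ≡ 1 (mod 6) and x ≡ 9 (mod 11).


m₁ = 6, m₂ = 11, gcd = 1, so CRT applies. M = m₁·m₂ = 66
Let M₁ = M/m₁ = 11, M₂ = M/m₂ = 6
Find y₁ ≡ M₁⁻¹ (mod m₁): 11⁻¹ ≡ 5 (mod 6)
Find y₂ ≡ M₂⁻¹ (mod m₂): 6⁻¹ ≡ 2 (mod 11)
x = a₁·M₁·y₁ + a₂·M₂·y₂ = 1·11·5 + 9·6·2 = 163
Reduce mod 66: x ≡ 31
Check: 31 mod 6 = 1 ✓, 31 mod 11 = 9 ✓

x ≡ 31 (mod 66)


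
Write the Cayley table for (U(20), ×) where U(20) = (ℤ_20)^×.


Elements: {1, 3, 7, 9, 11, 13, 17, 19}
Operation: multiplication mod 20
Entry (a, b) = (a × b) mod 20

Cayley table:
   |  1 |  3 |  7 |  9 | 11 | 13 | 17 | 19
 1 |  1 |  3 |  7 |  9 | 11 | 13 | 17 | 19
 3 |  3 |  9 |  1 |  7 | 13 | 19 | 11 | 17
 7 |  7 |  1 |  9 |  3 | 17 | 11 | 19 | 13
 9 |  9 |  7 |  3 |  1 | 19 | 17 | 13 | 11
11 | 11 | 13 | 17 | 19 |  1 |  3 |  7 |  9
13 | 13 | 19 | 11 | 17 |  3 |  9 |  1 |  7
17 | 17 | 11 | 19 | 13 |  7 |  1 |  9 |  3
19 | 19 | 17 | 13 | 11 |  9 |  7 |  3 |  1


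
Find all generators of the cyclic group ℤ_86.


g generates ℤ_n iff gcd(g,n) = 1
Prime factors of 86: 2, 43
Generators are g ∈ {1,...,85} not divisible by any of these primes.
Generators: {1, 3, 5, 7, 9, 11, 13, 15, 17, 19, 21, 23, 25, 27, 29, 31, 33, 35, 37, 39, 41, 45, 47, 49, 51, 53, 55, 57, 59, 61, 63, 65, 67, 69, 71, 73, 75, 77, 79, 81, 83, 85}
Number of generators = φ(86) = 42

Generators of ℤ_86 = {1, 3, 5, 7, 9, 11, 13, 15, 17, 19, 21, 23, 25, 27, 29, 31, 33, 35, 37, 39, 41, 45, 47, 49, 51, 53, 55, 57, 59, 61, 63, 65, 67, 69, 71, 73, 75, 77, 79, 81, 83, 85}


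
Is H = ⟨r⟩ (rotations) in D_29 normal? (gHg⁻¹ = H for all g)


H = ⟨r⟩ (rotations) in D_29
The rotation subgroup ⟨r⟩ has index 2 in D_29, so it is normal

Yes, normal subgroup


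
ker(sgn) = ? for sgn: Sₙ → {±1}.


Kernel = preimage of identity
ker(sgn) = even permutations = Aₙ

ker(sgn) = Aₙ


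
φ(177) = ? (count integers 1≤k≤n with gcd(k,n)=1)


Factor n: 177 = 3 × 59
φ(n) = n · ∏(1 - 1/p) over distinct primes p | n
φ(177) = 177 · (1 - 1/3) · (1 - 1/59) = 116

φ(177) = 116


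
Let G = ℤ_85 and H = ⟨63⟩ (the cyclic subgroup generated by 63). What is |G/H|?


|⟨63⟩| = n / gcd(63, 85) = 85 / 1 = 85
H is normal (ℤ_85 is abelian).
|G/H| = |G| / |H| = 85 / 85 = 1

|G/H| = 1


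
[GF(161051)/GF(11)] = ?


GF(161051) = GF(11^5), so the extension degree is 5

[GF(161051)/GF(11)] = 5


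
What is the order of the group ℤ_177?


ℤ_n has n elements.

|ℤ_177| = 177


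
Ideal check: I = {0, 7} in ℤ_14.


Check ideal conditions for I = {0, 7} in ℤ_14:
(1) I is an additive subgroup? Yes
(2) For r ∈ ℤ_14 and a ∈ I: r·a ∈ I? Yes

Yes, I is an ideal of ℤ_14


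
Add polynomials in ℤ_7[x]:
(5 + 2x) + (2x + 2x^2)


Add coefficients mod 7:
x^0: 5 + 0 = 5 (mod 7)
x^1: 2 + 2 = 4 (mod 7)
x^2: 0 + 2 = 2 (mod 7)
Result: 5 + 4x + 2x^2

f + g = 5 + 4x + 2x^2


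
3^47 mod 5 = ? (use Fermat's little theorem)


Fermat's little theorem: if p is prime and gcd(a,p)=1, then a^(p-1) ≡ 1 (mod p)
p = 5 is prime, gcd(3,5) = 1
Reduce exponent: 47 mod 4 = 3
So 3^47 ≡ 3^3 (mod 5)
3^3 mod 5 = 2

3^47 ≡ 2 (mod 5)


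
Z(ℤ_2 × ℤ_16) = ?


Z(G) = {g ∈ G | gx = xg for all x ∈ G}
Direct product of abelian groups is abelian, so Z(G) = G

Z(ℤ_2 × ℤ_16) = ℤ_2 × ℤ_16


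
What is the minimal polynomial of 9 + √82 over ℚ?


Let α = 9 + √82. Then α - 9 = √82, so (α - 9)² = 82, giving α² - 18α - 1 = 0. Degree 2 and α ∉ ℚ, so this is the minimal polynomial.

Minimal polynomial: x² - 18x - 1


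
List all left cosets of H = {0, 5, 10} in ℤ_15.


H = {0, 5, 10}, |H| = 3
Number of cosets = |G|/|H| = 15/3 = 5
0 + H = {0, 5, 10}
1 + H = {1, 6, 11}
2 + H = {2, 7, 12}
3 + H = {3, 8, 13}
4 + H = {4, 9, 14}

Cosets: 0+H={0,5,10}; 1+H={1,6,11}; 2+H={2,7,12}; 3+H={3,8,13}; 4+H={4,9,14}


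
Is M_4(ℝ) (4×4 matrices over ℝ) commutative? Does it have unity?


Matrix multiplication is non-commutative for n ≥ 2; the identity matrix I is the unity; singular matrices give zero divisors, so not an integral domain
Commutative: No
Integral domain: No
Has unity: Yes

M_4(ℝ) (4×4 matrices over ℝ): Commutative=No, Unity=Yes


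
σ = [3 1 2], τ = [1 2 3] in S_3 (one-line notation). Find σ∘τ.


σ∘τ: apply τ first, then σ
1 →τ 1 →σ 3
2 →τ 2 →σ 1
3 →τ 3 →σ 2

σ∘τ = [3 1 2]


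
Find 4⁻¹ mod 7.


Use the extended Euclidean algorithm to write 1 = 4·s + 7·t; then s mod 7 is the inverse.
Euclidean algorithm:
  4 = 0·7 + 4
  7 = 1·4 + 3
  4 = 1·3 + 1
  3 = 3·1 + 0
gcd(4,7) = 1
Back-substitution gives: 4·(2) + 7·(-1) = 1
So 4⁻¹ ≡ 2 ≡ 2 (mod 7)
Check: 4 × 2 = 8 ≡ 1 (mod 7) ✓

4⁻¹ ≡ 2 (mod 7)


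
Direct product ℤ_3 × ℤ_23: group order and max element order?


|ℤ_3 × ℤ_23| = 3 × 23 = 69
Max element order = lcm(3,23) = 69
Cyclic? Yes (gcd=1)

|ℤ_3×ℤ_23| = 69, max element order = 69


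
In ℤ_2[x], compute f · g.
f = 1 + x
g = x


Expand and collect like terms; reduce coefficients mod 2:
x^0: 1·0 = 0 ≡ 0 (mod 2)
x^1: 1·1 + 1·0 = 1 ≡ 1 (mod 2)
x^2: 1·1 = 1 ≡ 1 (mod 2)
Result: x + x^2

f · g = x + x^2


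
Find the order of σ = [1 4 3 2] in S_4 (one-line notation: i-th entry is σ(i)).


Cycle decomposition: (2 4)
Cycle lengths: 2
Order = lcm(2) = 2

ord(σ) = 2


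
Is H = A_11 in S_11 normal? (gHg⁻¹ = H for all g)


H = A_11 in S_11
A_11 has index 2 in S_11, and every subgroup of index 2 is normal

Yes, normal subgroup


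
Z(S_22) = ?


Z(G) = {g ∈ G | gx = xg for all x ∈ G}
S_n is non-abelian for n ≥ 3; Z(S_22) is trivial

Z(S_22) = {e}


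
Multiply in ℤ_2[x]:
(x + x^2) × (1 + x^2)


Expand and collect like terms; reduce coefficients mod 2:
x^0: 0·1 = 0 ≡ 0 (mod 2)
x^1: 0·0 + 1·1 = 1 ≡ 1 (mod 2)
x^2: 0·1 + 1·0 + 1·1 = 1 ≡ 1 (mod 2)
x^3: 1·1 + 1·0 = 1 ≡ 1 (mod 2)
x^4: 1·1 = 1 ≡ 1 (mod 2)
Result: x + x^2 + x^3 + x^4

f · g = x + x^2 + x^3 + x^4


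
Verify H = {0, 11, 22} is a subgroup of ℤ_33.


Subgroup test for H = {0, 11, 22} in (ℤ_33, +):
(1) 0 ∈ H? Yes
(2) Closure: for all a,b ∈ H, (a+b) mod 33 ∈ H? Yes
(3) Inverses: for all a ∈ H, -a mod 33 ∈ H? Yes

Yes, H is a subgroup of ℤ_33


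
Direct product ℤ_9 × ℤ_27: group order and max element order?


|ℤ_9 × ℤ_27| = 9 × 27 = 243
Max element order = lcm(9,27) = 27
Cyclic? No (gcd=9)

|ℤ_9×ℤ_27| = 243, max element order = 27


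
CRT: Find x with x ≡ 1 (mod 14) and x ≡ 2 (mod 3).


m₁ = 14, m₂ = 3, gcd = 1, so CRT applies. M = m₁·m₂ = 42
Let M₁ = M/m₁ = 3, M₂ = M/m₂ = 14
Find y₁ ≡ M₁⁻¹ (mod m₁): 3⁻¹ ≡ 5 (mod 14)
Find y₂ ≡ M₂⁻¹ (mod m₂): 14⁻¹ ≡ 2 (mod 3)
x = a₁·M₁·y₁ + a₂·M₂·y₂ = 1·3·5 + 2·14·2 = 71
Reduce mod 42: x ≡ 29
Check: 29 mod 14 = 1 ✓, 29 mod 3 = 2 ✓

x ≡ 29 (mod 42)


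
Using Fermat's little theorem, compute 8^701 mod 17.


Fermat's little theorem: if p is prime and gcd(a,p)=1, then a^(p-1) ≡ 1 (mod p)
p = 17 is prime, gcd(8,17) = 1
Reduce exponent: 701 mod 16 = 13
So 8^701 ≡ 8^13 (mod 17)
8^13 mod 17 = 9

8^701 ≡ 9 (mod 17)


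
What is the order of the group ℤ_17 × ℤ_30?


|A × B| = |A| · |B|
|ℤ_17 × ℤ_30| = 17 × 30 = 510

|ℤ_17 × ℤ_30| = 510


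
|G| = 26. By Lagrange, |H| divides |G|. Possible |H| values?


Lagrange's theorem: |H| divides |G|
|G| = 26
Divisors of 26: 1, 2, 13, 26

Possible subgroup orders: {1, 2, 13, 26}


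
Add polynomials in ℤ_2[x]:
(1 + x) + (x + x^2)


Add coefficients mod 2:
x^0: 1 + 0 = 1 (mod 2)
x^1: 1 + 1 = 0 (mod 2)
x^2: 0 + 1 = 1 (mod 2)
Result: 1 + x^2

f + g = 1 + x^2


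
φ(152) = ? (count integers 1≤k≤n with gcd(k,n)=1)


Factor n: 152 = 2^3 × 19
φ(n) = n · ∏(1 - 1/p) over distinct primes p | n
φ(152) = 152 · (1 - 1/2) · (1 - 1/19) = 72

φ(152) = 72


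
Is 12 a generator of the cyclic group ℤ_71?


g generates ℤ_n iff gcd(g, n) = 1
gcd(12, 71) = 1
Since gcd = 1, 12 is a generator.

Yes, 12 generates ℤ_71


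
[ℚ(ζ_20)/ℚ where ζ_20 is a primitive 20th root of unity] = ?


[ℚ(ζ_n):ℚ] = deg Φ_n(x) = φ(n). Here φ(20) = 8

[ℚ(ζ_20)/ℚ where ζ_20 is a primitive 20th root of unity] = 8


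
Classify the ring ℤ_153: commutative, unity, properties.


ℤ_153 is a commutative ring with unity 1; 153 = 3×51 is composite, so 3·51 ≡ 0 gives zero divisors (not an integral domain)
Commutative: Yes
Integral domain: No
Has unity: Yes

ℤ_153: Commutative=Yes, Unity=Yes


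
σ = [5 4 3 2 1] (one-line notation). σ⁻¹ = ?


To find σ⁻¹, swap domain and range:
σ(1) = 5 → σ⁻¹(5) = 1
σ(2) = 4 → σ⁻¹(4) = 2
σ(3) = 3 → σ⁻¹(3) = 3
σ(4) = 2 → σ⁻¹(2) = 4
σ(5) = 1 → σ⁻¹(1) = 5

σ⁻¹ = [5 4 3 2 1]


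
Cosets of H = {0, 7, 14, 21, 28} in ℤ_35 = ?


H = {0, 7, 14, 21, 28}, |H| = 5
Number of cosets = |G|/|H| = 35/5 = 7
0 + H = {0, 7, 14, 21, 28}
1 + H = {1, 8, 15, 22, 29}
2 + H = {2, 9, 16, 23, 30}
3 + H = {3, 10, 17, 24, 31}
4 + H = {4, 11, 18, 25, 32}
5 + H = {5, 12, 19, 26, 33}
6 + H = {6, 13, 20, 27, 34}

Cosets: 0+H={0,7,14,21,28}; 1+H={1,8,15,22,29}; 2+H={2,9,16,23,30}; 3+H={3,10,17,24,31}; 4+H={4,11,18,25,32}; 5+H={5,12,19,26,33}; 6+H={6,13,20,27,34}


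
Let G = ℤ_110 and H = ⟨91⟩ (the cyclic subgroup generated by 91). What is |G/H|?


|⟨91⟩| = n / gcd(91, 110) = 110 / 1 = 110
H is normal (ℤ_110 is abelian).
|G/H| = |G| / |H| = 110 / 110 = 1

|G/H| = 1


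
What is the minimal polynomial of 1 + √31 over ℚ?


Let α = 1 + √31. Then α - 1 = √31, so (α - 1)² = 31, giving α² - 2α - 30 = 0. Degree 2 and α ∉ ℚ, so this is the minimal polynomial.

Minimal polynomial: x² - 2x - 30


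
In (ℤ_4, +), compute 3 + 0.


Operation: addition mod 4
3 + 0 = (a + b) mod 4 with a = 3, b = 0

3 + 0 = 3


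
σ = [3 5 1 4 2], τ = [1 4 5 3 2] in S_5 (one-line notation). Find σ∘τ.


σ∘τ: apply τ first, then σ
1 →τ 1 →σ 3
2 →τ 4 →σ 4
3 →τ 5 →σ 2
4 →τ 3 →σ 1
5 →τ 2 →σ 5

σ∘τ = [3 4 2 1 5]


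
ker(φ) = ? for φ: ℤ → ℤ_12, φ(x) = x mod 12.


Kernel = preimage of identity
ker(φ) = {x ∈ ℤ : x ≡ 0 (mod 12)} = 12ℤ = {0, ±12, ±24, ...}

ker(φ) = 12ℤ


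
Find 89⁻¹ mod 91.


Use the extended Euclidean algorithm to write 1 = 89·s + 91·t; then s mod 91 is the inverse.
Euclidean algorithm:
  89 = 0·91 + 89
  91 = 1·89 + 2
  89 = 44·2 + 1
  2 = 2·1 + 0
gcd(89,91) = 1
Back-substitution gives: 89·(45) + 91·(-44) = 1
So 89⁻¹ ≡ 45 ≡ 45 (mod 91)
Check: 89 × 45 = 4005 ≡ 1 (mod 91) ✓

89⁻¹ ≡ 45 (mod 91)


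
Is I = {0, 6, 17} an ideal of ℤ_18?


Check ideal conditions for I = {0, 6, 17} in ℤ_18:
(1) I is an additive subgroup? No
(2) For r ∈ ℤ_18 and a ∈ I: r·a ∈ I? No  [counterexample: r=2, a=6, r·a mod 18 = 12 ∉ I]

No, I is not an ideal of ℤ_18


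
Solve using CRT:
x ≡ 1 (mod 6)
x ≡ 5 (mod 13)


m₁ = 6, m₂ = 13, gcd = 1, so CRT applies. M = m₁·m₂ = 78
Let M₁ = M/m₁ = 13, M₂ = M/m₂ = 6
Find y₁ ≡ M₁⁻¹ (mod m₁): 13⁻¹ ≡ 1 (mod 6)
Find y₂ ≡ M₂⁻¹ (mod m₂): 6⁻¹ ≡ 11 (mod 13)
x = a₁·M₁·y₁ + a₂·M₂·y₂ = 1·13·1 + 5·6·11 = 343
Reduce mod 78: x ≡ 31
Check: 31 mod 6 = 1 ✓, 31 mod 13 = 5 ✓

x ≡ 31 (mod 78)


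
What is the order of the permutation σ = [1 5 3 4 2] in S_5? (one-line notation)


Cycle decomposition: (2 5)
Cycle lengths: 2
Order = lcm(2) = 2

ord(σ) = 2


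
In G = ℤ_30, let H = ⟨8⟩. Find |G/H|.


|⟨8⟩| = n / gcd(8, 30) = 30 / 2 = 15
H is normal (ℤ_30 is abelian).
|G/H| = |G| / |H| = 30 / 15 = 2

|G/H| = 2


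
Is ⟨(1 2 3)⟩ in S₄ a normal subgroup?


H = ⟨(1 2 3)⟩ in S₄
(1 4)(1 2 3)(1 4)⁻¹ = (4 2 3) ∉ ⟨(1 2 3)⟩

No, not a normal subgroup


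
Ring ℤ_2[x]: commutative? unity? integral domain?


ℤ_2 is a field (n prime), so ℤ_2[x] is a commutative integral domain with unity
Commutative: Yes
Integral domain: Yes
Has unity: Yes

ℤ_2[x]: Commutative=Yes, Unity=Yes


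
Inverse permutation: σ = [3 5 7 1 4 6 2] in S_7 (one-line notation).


To find σ⁻¹, swap domain and range:
σ(1) = 3 → σ⁻¹(3) = 1
σ(2) = 5 → σ⁻¹(5) = 2
σ(3) = 7 → σ⁻¹(7) = 3
σ(4) = 1 → σ⁻¹(1) = 4
σ(5) = 4 → σ⁻¹(4) = 5
σ(6) = 6 → σ⁻¹(6) = 6
σ(7) = 2 → σ⁻¹(2) = 7

σ⁻¹ = [4 7 1 5 2 6 3]


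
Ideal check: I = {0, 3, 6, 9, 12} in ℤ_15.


Check ideal conditions for I = {0, 3, 6, 9, 12} in ℤ_15:
(1) I is an additive subgroup? Yes
(2) For r ∈ ℤ_15 and a ∈ I: r·a ∈ I? Yes

Yes, I is an ideal of ℤ_15


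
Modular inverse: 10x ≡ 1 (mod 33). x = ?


Use the extended Euclidean algorithm to write 1 = 10·s + 33·t; then s mod 33 is the inverse.
Euclidean algorithm:
  10 = 0·33 + 10
  33 = 3·10 + 3
  10 = 3·3 + 1
  3 = 3·1 + 0
gcd(10,33) = 1
Back-substitution gives: 10·(10) + 33·(-3) = 1
So 10⁻¹ ≡ 10 ≡ 10 (mod 33)
Check: 10 × 10 = 100 ≡ 1 (mod 33) ✓

10⁻¹ ≡ 10 (mod 33)


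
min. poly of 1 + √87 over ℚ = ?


Let α = 1 + √87. Then α - 1 = √87, so (α - 1)² = 87, giving α² - 2α - 86 = 0. Degree 2 and α ∉ ℚ, so this is the minimal polynomial.

Minimal polynomial: x² - 2x - 86


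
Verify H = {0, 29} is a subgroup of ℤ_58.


Subgroup test for H = {0, 29} in (ℤ_58, +):
(1) 0 ∈ H? Yes
(2) Closure: for all a,b ∈ H, (a+b) mod 58 ∈ H? Yes
(3) Inverses: for all a ∈ H, -a mod 58 ∈ H? Yes

Yes, H is a subgroup of ℤ_58


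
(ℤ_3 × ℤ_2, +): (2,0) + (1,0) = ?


Operation: componentwise addition mod (3, 2)
(2,0) + (1,0) = ((a₁+b₁) mod 3, (a₂+b₂) mod 2) with a = (2,0), b = (1,0)

(2,0) + (1,0) = (0,0)


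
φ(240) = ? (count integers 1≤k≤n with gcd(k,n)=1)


Factor n: 240 = 2^4 × 3 × 5
φ(n) = n · ∏(1 - 1/p) over distinct primes p | n
φ(240) = 240 · (1 - 1/2) · (1 - 1/3) · (1 - 1/5) = 64

φ(240) = 64


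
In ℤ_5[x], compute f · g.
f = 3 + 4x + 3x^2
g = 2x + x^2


Expand and collect like terms; reduce coefficients mod 5:
x^0: 3·0 = 0 ≡ 0 (mod 5)
x^1: 3·2 + 4·0 = 6 ≡ 1 (mod 5)
x^2: 3·1 + 4·2 + 3·0 = 11 ≡ 1 (mod 5)
x^3: 4·1 + 3·2 = 10 ≡ 0 (mod 5)
x^4: 3·1 = 3 ≡ 3 (mod 5)
Result: x + x^2 + 3x^4

f · g = x + x^2 + 3x^4


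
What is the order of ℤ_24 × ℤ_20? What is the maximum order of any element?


|ℤ_24 × ℤ_20| = 24 × 20 = 480
Max element order = lcm(24,20) = 120
Cyclic? No (gcd=4)

|ℤ_24×ℤ_20| = 480, max element order = 120


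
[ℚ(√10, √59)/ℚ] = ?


[ℚ(√10,√59):ℚ] = [ℚ(√10,√59):ℚ(√10)]·[ℚ(√10):ℚ] = 2·2 = 4

[ℚ(√10, √59)/ℚ] = 4


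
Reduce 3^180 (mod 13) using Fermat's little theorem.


Fermat's little theorem: if p is prime and gcd(a,p)=1, then a^(p-1) ≡ 1 (mod p)
p = 13 is prime, gcd(3,13) = 1
Reduce exponent: 180 mod 12 = 0
So 3^180 ≡ 3^0 (mod 13)
3^0 = 1

3^180 ≡ 1 (mod 13)


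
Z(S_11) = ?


Z(G) = {g ∈ G | gx = xg for all x ∈ G}
S_n is non-abelian for n ≥ 3; Z(S_11) is trivial

Z(S_11) = {e}


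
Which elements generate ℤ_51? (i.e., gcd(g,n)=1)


g generates ℤ_n iff gcd(g,n) = 1
Prime factors of 51: 3, 17
Generators are g ∈ {1,...,50} not divisible by any of these primes.
Generators: {1, 2, 4, 5, 7, 8, 10, 11, 13, 14, 16, 19, 20, 22, 23, 25, 26, 28, 29, 31, 32, 35, 37, 38, 40, 41, 43, 44, 46, 47, 49, 50}
Number of generators = φ(51) = 32

Generators of ℤ_51 = {1, 2, 4, 5, 7, 8, 10, 11, 13, 14, 16, 19, 20, 22, 23, 25, 26, 28, 29, 31, 32, 35, 37, 38, 40, 41, 43, 44, 46, 47, 49, 50}


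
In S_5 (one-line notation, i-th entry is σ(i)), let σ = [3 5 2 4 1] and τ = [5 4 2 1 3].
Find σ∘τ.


σ∘τ: apply τ first, then σ
1 →τ 5 →σ 1
2 →τ 4 →σ 4
3 →τ 2 →σ 5
4 →τ 1 →σ 3
5 →τ 3 →σ 2

σ∘τ = [1 4 5 3 2]


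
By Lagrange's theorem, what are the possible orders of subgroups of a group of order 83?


Lagrange's theorem: |H| divides |G|
|G| = 83
Divisors of 83: 1, 83

Possible subgroup orders: {1, 83}


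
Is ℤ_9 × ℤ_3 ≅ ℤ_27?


Comparing ℤ_9 × ℤ_3 and ℤ_27:
gcd(9,3) = 3 ≠ 1. Max element order in ℤ_9×ℤ_3 is lcm(9,3) = 9 < 27, so it has no element of order 27

No, ℤ_9 × ℤ_3 ≇ ℤ_27


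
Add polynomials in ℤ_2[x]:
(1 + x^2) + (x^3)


Add coefficients mod 2:
x^0: 1 + 0 = 1 (mod 2)
x^1: 0 + 0 = 0 (mod 2)
x^2: 1 + 0 = 1 (mod 2)
x^3: 0 + 1 = 1 (mod 2)
Result: 1 + x^2 + x^3

f + g = 1 + x^2 + x^3


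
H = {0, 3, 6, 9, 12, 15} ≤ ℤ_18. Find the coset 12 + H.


12 + H = {12 + h (mod 18) : h ∈ H}
12+0=12, 12+3=15, 12+6=0, 12+9=3, 12+12=6, 12+15=9
12 + H = {0, 3, 6, 9, 12, 15} = 0 + H

12 + H = {0, 3, 6, 9, 12, 15}


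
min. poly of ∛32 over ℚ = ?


∛32 satisfies x³ - 32 = 0, irreducible over ℚ (no rational root; 32 is not a perfect cube)

Minimal polynomial: x³ - 32


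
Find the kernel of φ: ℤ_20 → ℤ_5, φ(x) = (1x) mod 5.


Kernel = preimage of identity
ker(φ) = {x ∈ ℤ_20 : 1x ≡ 0 (mod 5)}. Since 5 | 20, φ is well-defined. The kernel is the cyclic subgroup ⟨5⟩ of ℤ_20 (order 4), i.e. {0, 5, 10, 15}

ker(φ) = {0, 5, 10, 15}


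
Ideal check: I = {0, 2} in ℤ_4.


Check ideal conditions for I = {0, 2} in ℤ_4:
(1) I is an additive subgroup? Yes
(2) For r ∈ ℤ_4 and a ∈ I: r·a ∈ I? Yes

Yes, I is an ideal of ℤ_4


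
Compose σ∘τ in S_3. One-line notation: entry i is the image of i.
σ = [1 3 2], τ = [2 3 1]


σ∘τ: apply τ first, then σ
1 →τ 2 →σ 3
2 →τ 3 →σ 2
3 →τ 1 →σ 1

σ∘τ = [3 2 1]


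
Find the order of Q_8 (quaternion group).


Q_8 = {±1, ±i, ±j, ±k}
|Q_8| = 8

|Q_8 (quaternion group)| = 8


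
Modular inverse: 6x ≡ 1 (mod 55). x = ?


Use the extended Euclidean algorithm to write 1 = 6·s + 55·t; then s mod 55 is the inverse.
Euclidean algorithm:
  6 = 0·55 + 6
  55 = 9·6 + 1
  6 = 6·1 + 0
gcd(6,55) = 1
Back-substitution gives: 6·(-9) + 55·(1) = 1
So 6⁻¹ ≡ -9 ≡ 46 (mod 55)
Check: 6 × 46 = 276 ≡ 1 (mod 55) ✓

6⁻¹ ≡ 46 (mod 55)


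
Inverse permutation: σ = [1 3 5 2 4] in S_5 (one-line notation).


To find σ⁻¹, swap domain and range:
σ(1) = 1 → σ⁻¹(1) = 1
σ(2) = 3 → σ⁻¹(3) = 2
σ(3) = 5 → σ⁻¹(5) = 3
σ(4) = 2 → σ⁻¹(2) = 4
σ(5) = 4 → σ⁻¹(4) = 5

σ⁻¹ = [1 4 2 5 3]


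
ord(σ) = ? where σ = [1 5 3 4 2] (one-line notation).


Cycle decomposition: (2 5)
Cycle lengths: 2
Order = lcm(2) = 2

ord(σ) = 2


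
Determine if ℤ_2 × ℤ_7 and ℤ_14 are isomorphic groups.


Comparing ℤ_2 × ℤ_7 and ℤ_14:
gcd(2,7) = 1, so ℤ_2 × ℤ_7 ≅ ℤ_14 (CRT)

Yes, ℤ_2 × ℤ_7 ≅ ℤ_14


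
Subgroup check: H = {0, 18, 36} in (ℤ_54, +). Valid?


Subgroup test for H = {0, 18, 36} in (ℤ_54, +):
(1) 0 ∈ H? Yes
(2) Closure: for all a,b ∈ H, (a+b) mod 54 ∈ H? Yes
(3) Inverses: for all a ∈ H, -a mod 54 ∈ H? Yes

Yes, H is a subgroup of ℤ_54


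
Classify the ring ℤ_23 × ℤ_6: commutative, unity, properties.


Direct product ring; commutative with unity (1,1); but (1,0)·(0,1) = (0,0) gives zero divisors, so not an integral domain
Commutative: Yes
Integral domain: No
Has unity: Yes

ℤ_23 × ℤ_6: Commutative=Yes, Unity=Yes


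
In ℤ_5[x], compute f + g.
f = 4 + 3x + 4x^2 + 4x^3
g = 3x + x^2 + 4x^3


Add coefficients mod 5:
x^0: 4 + 0 = 4 (mod 5)
x^1: 3 + 3 = 1 (mod 5)
x^2: 4 + 1 = 0 (mod 5)
x^3: 4 + 4 = 3 (mod 5)
Result: 4 + x + 3x^3

f + g = 4 + x + 3x^3


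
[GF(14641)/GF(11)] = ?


GF(14641) = GF(11^4), so the extension degree is 4

[GF(14641)/GF(11)] = 4


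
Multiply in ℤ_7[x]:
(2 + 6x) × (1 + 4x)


Expand and collect like terms; reduce coefficients mod 7:
x^0: 2·1 = 2 ≡ 2 (mod 7)
x^1: 2·4 + 6·1 = 14 ≡ 0 (mod 7)
x^2: 6·4 = 24 ≡ 3 (mod 7)
Result: 2 + 3x^2

f · g = 2 + 3x^2


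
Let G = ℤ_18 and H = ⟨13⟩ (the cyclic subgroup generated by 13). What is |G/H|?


|⟨13⟩| = n / gcd(13, 18) = 18 / 1 = 18
H is normal (ℤ_18 is abelian).
|G/H| = |G| / |H| = 18 / 18 = 1

|G/H| = 1


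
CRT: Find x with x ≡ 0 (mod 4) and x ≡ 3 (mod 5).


m₁ = 4, m₂ = 5, gcd = 1, so CRT applies. M = m₁·m₂ = 20
Let M₁ = M/m₁ = 5, M₂ = M/m₂ = 4
Find y₁ ≡ M₁⁻¹ (mod m₁): 5⁻¹ ≡ 1 (mod 4)
Find y₂ ≡ M₂⁻¹ (mod m₂): 4⁻¹ ≡ 4 (mod 5)
x = a₁·M₁·y₁ + a₂·M₂·y₂ = 0·5·1 + 3·4·4 = 48
Reduce mod 20: x ≡ 8
Check: 8 mod 4 = 0 ✓, 8 mod 5 = 3 ✓

x ≡ 8 (mod 20)


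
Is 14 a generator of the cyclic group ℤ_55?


g generates ℤ_n iff gcd(g, n) = 1
gcd(14, 55) = 1
Since gcd = 1, 14 is a generator.

Yes, 14 generates ℤ_55


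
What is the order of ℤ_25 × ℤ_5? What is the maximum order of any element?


|ℤ_25 × ℤ_5| = 25 × 5 = 125
Max element order = lcm(25,5) = 25
Cyclic? No (gcd=5)

|ℤ_25×ℤ_5| = 125, max element order = 25


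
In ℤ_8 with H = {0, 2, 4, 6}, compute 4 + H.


4 + H = {4 + h (mod 8) : h ∈ H}
4+0=4, 4+2=6, 4+4=0, 4+6=2
4 + H = {0, 2, 4, 6} = 0 + H

4 + H = {0, 2, 4, 6}


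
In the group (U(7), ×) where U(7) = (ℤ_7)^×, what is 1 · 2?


Operation: multiplication mod 7
1 · 2 = (a × b) mod 7 with a = 1, b = 2

1 · 2 = 2


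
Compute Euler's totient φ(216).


Factor n: 216 = 2^3 × 3^3
φ(n) = n · ∏(1 - 1/p) over distinct primes p | n
φ(216) = 216 · (1 - 1/2) · (1 - 1/3) = 72

φ(216) = 72


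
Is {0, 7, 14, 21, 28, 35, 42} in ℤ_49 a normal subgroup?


H = {0, 7, 14, 21, 28, 35, 42} in ℤ_49
ℤ_49 is abelian; every subgroup of an abelian group is normal

Yes, normal subgroup


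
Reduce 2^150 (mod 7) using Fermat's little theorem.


Fermat's little theorem: if p is prime and gcd(a,p)=1, then a^(p-1) ≡ 1 (mod p)
p = 7 is prime, gcd(2,7) = 1
Reduce exponent: 150 mod 6 = 0
So 2^150 ≡ 2^0 (mod 7)
2^0 = 1

2^150 ≡ 1 (mod 7)


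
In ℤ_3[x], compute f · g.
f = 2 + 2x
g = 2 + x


Expand and collect like terms; reduce coefficients mod 3:
x^0: 2·2 = 4 ≡ 1 (mod 3)
x^1: 2·1 + 2·2 = 6 ≡ 0 (mod 3)
x^2: 2·1 = 2 ≡ 2 (mod 3)
Result: 1 + 2x^2

f · g = 1 + 2x^2


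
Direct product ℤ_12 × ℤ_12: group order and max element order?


|ℤ_12 × ℤ_12| = 12 × 12 = 144
Max element order = lcm(12,12) = 12
Cyclic? No (gcd=12)

|ℤ_12×ℤ_12| = 144, max element order = 12


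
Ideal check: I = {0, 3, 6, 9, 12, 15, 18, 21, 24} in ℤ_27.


Check ideal conditions for I = {0, 3, 6, 9, 12, 15, 18, 21, 24} in ℤ_27:
(1) I is an additive subgroup? Yes
(2) For r ∈ ℤ_27 and a ∈ I: r·a ∈ I? Yes

Yes, I is an ideal of ℤ_27


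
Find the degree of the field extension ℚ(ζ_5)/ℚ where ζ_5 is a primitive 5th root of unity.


[ℚ(ζ_n):ℚ] = deg Φ_n(x) = φ(n). Here φ(5) = 4

[ℚ(ζ_5)/ℚ where ζ_5 is a primitive 5th root of unity] = 4


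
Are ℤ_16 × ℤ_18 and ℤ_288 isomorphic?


Comparing ℤ_16 × ℤ_18 and ℤ_288:
gcd(16,18) = 2 ≠ 1. Max element order in ℤ_16×ℤ_18 is lcm(16,18) = 144 < 288, so it has no element of order 288

No, ℤ_16 × ℤ_18 ≇ ℤ_288


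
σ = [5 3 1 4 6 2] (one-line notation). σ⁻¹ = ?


To find σ⁻¹, swap domain and range:
σ(1) = 5 → σ⁻¹(5) = 1
σ(2) = 3 → σ⁻¹(3) = 2
σ(3) = 1 → σ⁻¹(1) = 3
σ(4) = 4 → σ⁻¹(4) = 4
σ(5) = 6 → σ⁻¹(6) = 5
σ(6) = 2 → σ⁻¹(2) = 6

σ⁻¹ = [3 6 2 4 1 5]


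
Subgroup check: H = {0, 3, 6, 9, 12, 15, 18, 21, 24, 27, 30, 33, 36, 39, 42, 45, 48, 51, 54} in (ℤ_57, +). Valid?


Subgroup test for H = {0, 3, 6, 9, 12, 15, 18, 21, 24, 27, 30, 33, 36, 39, 42, 45, 48, 51, 54} in (ℤ_57, +):
(1) 0 ∈ H? Yes
(2) Closure: for all a,b ∈ H, (a+b) mod 57 ∈ H? Yes
(3) Inverses: for all a ∈ H, -a mod 57 ∈ H? Yes

Yes, H is a subgroup of ℤ_57


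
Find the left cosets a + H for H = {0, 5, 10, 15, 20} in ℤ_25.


H = {0, 5, 10, 15, 20}, |H| = 5
Number of cosets = |G|/|H| = 25/5 = 5
0 + H = {0, 5, 10, 15, 20}
1 + H = {1, 6, 11, 16, 21}
2 + H = {2, 7, 12, 17, 22}
3 + H = {3, 8, 13, 18, 23}
4 + H = {4, 9, 14, 19, 24}

Cosets: 0+H={0,5,10,15,20}; 1+H={1,6,11,16,21}; 2+H={2,7,12,17,22}; 3+H={3,8,13,18,23}; 4+H={4,9,14,19,24}


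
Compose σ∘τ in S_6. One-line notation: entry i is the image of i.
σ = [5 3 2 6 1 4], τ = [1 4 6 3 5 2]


σ∘τ: apply τ first, then σ
1 →τ 1 →σ 5
2 →τ 4 →σ 6
3 →τ 6 →σ 4
4 →τ 3 →σ 2
5 →τ 5 →σ 1
6 →τ 2 →σ 3

σ∘τ = [5 6 4 2 1 3]


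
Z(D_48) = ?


Z(G) = {g ∈ G | gx = xg for all x ∈ G}
For even n, Z(D_n) = {e, r^(n/2)}: the 180° rotation r^24 commutes with every reflection and rotation

Z(D_48) = {e, r^24}


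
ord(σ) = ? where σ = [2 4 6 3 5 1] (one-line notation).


Cycle decomposition: (1 2 4 3 6)
Cycle lengths: 5
Order = lcm(5) = 5

ord(σ) = 5


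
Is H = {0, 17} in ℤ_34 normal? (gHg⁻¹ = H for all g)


H = {0, 17} in ℤ_34
ℤ_34 is abelian; every subgroup of an abelian group is normal

Yes, normal subgroup


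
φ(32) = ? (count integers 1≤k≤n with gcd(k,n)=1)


Factor n: 32 = 2^5
φ(n) = n · ∏(1 - 1/p) over distinct primes p | n
φ(32) = 32 · (1 - 1/2) = 16

φ(32) = 16


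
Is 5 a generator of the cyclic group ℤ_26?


g generates ℤ_n iff gcd(g, n) = 1
gcd(5, 26) = 1
Since gcd = 1, 5 is a generator.

Yes, 5 generates ℤ_26


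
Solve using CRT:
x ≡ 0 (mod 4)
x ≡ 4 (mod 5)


m₁ = 4, m₂ = 5, gcd = 1, so CRT applies. M = m₁·m₂ = 20
Let M₁ = M/m₁ = 5, M₂ = M/m₂ = 4
Find y₁ ≡ M₁⁻¹ (mod m₁): 5⁻¹ ≡ 1 (mod 4)
Find y₂ ≡ M₂⁻¹ (mod m₂): 4⁻¹ ≡ 4 (mod 5)
x = a₁·M₁·y₁ + a₂·M₂·y₂ = 0·5·1 + 4·4·4 = 64
Reduce mod 20: x ≡ 4
Check: 4 mod 4 = 0 ✓, 4 mod 5 = 4 ✓

x ≡ 4 (mod 20)


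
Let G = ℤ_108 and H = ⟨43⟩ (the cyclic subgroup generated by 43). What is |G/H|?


|⟨43⟩| = n / gcd(43, 108) = 108 / 1 = 108
H is normal (ℤ_108 is abelian).
|G/H| = |G| / |H| = 108 / 108 = 1

|G/H| = 1


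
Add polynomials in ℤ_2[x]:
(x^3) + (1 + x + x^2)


Add coefficients mod 2:
x^0: 0 + 1 = 1 (mod 2)
x^1: 0 + 1 = 1 (mod 2)
x^2: 0 + 1 = 1 (mod 2)
x^3: 1 + 0 = 1 (mod 2)
Result: 1 + x + x^2 + x^3

f + g = 1 + x + x^2 + x^3


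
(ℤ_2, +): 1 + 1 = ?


Operation: addition mod 2
1 + 1 = (a + b) mod 2 with a = 1, b = 1

1 + 1 = 0


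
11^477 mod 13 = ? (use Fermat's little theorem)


Fermat's little theorem: if p is prime and gcd(a,p)=1, then a^(p-1) ≡ 1 (mod p)
p = 13 is prime, gcd(11,13) = 1
Reduce exponent: 477 mod 12 = 9
So 11^477 ≡ 11^9 (mod 13)
11^9 mod 13 = 8

11^477 ≡ 8 (mod 13)


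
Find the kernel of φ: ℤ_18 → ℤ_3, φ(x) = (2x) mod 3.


Kernel = preimage of identity
ker(φ) = {x ∈ ℤ_18 : 2x ≡ 0 (mod 3)}. Since 3 | 18, φ is well-defined. The kernel is the cyclic subgroup ⟨3⟩ of ℤ_18 (order 6), i.e. {0, 3, 6, 9, 12, 15}

ker(φ) = {0, 3, 6, 9, 12, 15}


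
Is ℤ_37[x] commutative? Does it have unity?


ℤ_37 is a field (n prime), so ℤ_37[x] is a commutative integral domain with unity
Commutative: Yes
Integral domain: Yes
Has unity: Yes

ℤ_37[x]: Commutative=Yes, Unity=Yes


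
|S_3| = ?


|S_n| = n! (number of permutations of n symbols)
|S_3| = 3! = 6

|S_3| = 6


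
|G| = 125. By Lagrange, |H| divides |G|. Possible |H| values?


Lagrange's theorem: |H| divides |G|
|G| = 125
Divisors of 125: 1, 5, 25, 125

Possible subgroup orders: {1, 5, 25, 125}


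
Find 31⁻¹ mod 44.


Use the extended Euclidean algorithm to write 1 = 31·s + 44·t; then s mod 44 is the inverse.
Euclidean algorithm:
  31 = 0·44 + 31
  44 = 1·31 + 13
  31 = 2·13 + 5
  13 = 2·5 + 3
  5 = 1·3 + 2
  3 = 1·2 + 1
  2 = 2·1 + 0
gcd(31,44) = 1
Back-substitution gives: 31·(-17) + 44·(12) = 1
So 31⁻¹ ≡ -17 ≡ 27 (mod 44)
Check: 31 × 27 = 837 ≡ 1 (mod 44) ✓

31⁻¹ ≡ 27 (mod 44)


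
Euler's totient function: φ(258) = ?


Factor n: 258 = 2 × 3 × 43
φ(n) = n · ∏(1 - 1/p) over distinct primes p | n
φ(258) = 258 · (1 - 1/2) · (1 - 1/3) · (1 - 1/43) = 84

φ(258) = 84


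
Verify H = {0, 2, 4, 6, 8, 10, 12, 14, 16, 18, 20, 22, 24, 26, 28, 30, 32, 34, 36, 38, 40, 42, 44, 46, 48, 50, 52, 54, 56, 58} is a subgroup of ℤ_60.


Subgroup test for H = {0, 2, 4, 6, 8, 10, 12, 14, 16, 18, 20, 22, 24, 26, 28, 30, 32, 34, 36, 38, 40, 42, 44, 46, 48, 50, 52, 54, 56, 58} in (ℤ_60, +):
(1) 0 ∈ H? Yes
(2) Closure: for all a,b ∈ H, (a+b) mod 60 ∈ H? Yes
(3) Inverses: for all a ∈ H, -a mod 60 ∈ H? Yes

Yes, H is a subgroup of ℤ_60


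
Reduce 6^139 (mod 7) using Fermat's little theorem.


Fermat's little theorem: if p is prime and gcd(a,p)=1, then a^(p-1) ≡ 1 (mod p)
p = 7 is prime, gcd(6,7) = 1
Reduce exponent: 139 mod 6 = 1
So 6^139 ≡ 6^1 (mod 7)
6^1 mod 7 = 6

6^139 ≡ 6 (mod 7)


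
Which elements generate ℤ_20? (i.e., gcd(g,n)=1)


g generates ℤ_n iff gcd(g,n) = 1
Prime factors of 20: 2, 5
Generators are g ∈ {1,...,19} not divisible by any of these primes.
Generators: {1, 3, 7, 9, 11, 13, 17, 19}
Number of generators = φ(20) = 8

Generators of ℤ_20 = {1, 3, 7, 9, 11, 13, 17, 19}


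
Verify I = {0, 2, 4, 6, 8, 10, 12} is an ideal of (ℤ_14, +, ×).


Check ideal conditions for I = {0, 2, 4, 6, 8, 10, 12} in ℤ_14:
(1) I is an additive subgroup? Yes
(2) For r ∈ ℤ_14 and a ∈ I: r·a ∈ I? Yes

Yes, I is an ideal of ℤ_14


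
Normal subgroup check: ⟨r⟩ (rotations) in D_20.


H = ⟨r⟩ (rotations) in D_20
The rotation subgroup ⟨r⟩ has index 2 in D_20, so it is normal

Yes, normal subgroup


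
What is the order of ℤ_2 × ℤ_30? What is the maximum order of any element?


|ℤ_2 × ℤ_30| = 2 × 30 = 60
Max element order = lcm(2,30) = 30
Cyclic? No (gcd=2)

|ℤ_2×ℤ_30| = 60, max element order = 30


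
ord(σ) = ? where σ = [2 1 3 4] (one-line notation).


Cycle decomposition: (1 2)
Cycle lengths: 2
Order = lcm(2) = 2

ord(σ) = 2


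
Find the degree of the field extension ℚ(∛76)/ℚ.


∛76 has minimal polynomial x³ - 76 (irreducible over ℚ since 76 is not a perfect cube)

[ℚ(∛76)/ℚ] = 3


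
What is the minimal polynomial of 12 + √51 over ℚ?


Let α = 12 + √51. Then α - 12 = √51, so (α - 12)² = 51, giving α² - 24α + 93 = 0. Degree 2 and α ∉ ℚ, so this is the minimal polynomial.

Minimal polynomial: x² - 24x + 93


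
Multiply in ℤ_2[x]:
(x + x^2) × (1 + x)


Expand and collect like terms; reduce coefficients mod 2:
x^0: 0·1 = 0 ≡ 0 (mod 2)
x^1: 0·1 + 1·1 = 1 ≡ 1 (mod 2)
x^2: 1·1 + 1·1 = 2 ≡ 0 (mod 2)
x^3: 1·1 = 1 ≡ 1 (mod 2)
Result: x + x^3

f · g = x + x^3


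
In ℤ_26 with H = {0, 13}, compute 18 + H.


18 + H = {18 + h (mod 26) : h ∈ H}
18+0=18, 18+13=5
18 + H = {5, 18} = 5 + H

18 + H = {5, 18}


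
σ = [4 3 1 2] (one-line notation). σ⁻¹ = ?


To find σ⁻¹, swap domain and range:
σ(1) = 4 → σ⁻¹(4) = 1
σ(2) = 3 → σ⁻¹(3) = 2
σ(3) = 1 → σ⁻¹(1) = 3
σ(4) = 2 → σ⁻¹(2) = 4

σ⁻¹ = [3 4 2 1]


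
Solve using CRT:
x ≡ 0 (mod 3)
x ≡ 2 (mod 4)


m₁ = 3, m₂ = 4, gcd = 1, so CRT applies. M = m₁·m₂ = 12
Let M₁ = M/m₁ = 4, M₂ = M/m₂ = 3
Find y₁ ≡ M₁⁻¹ (mod m₁): 4⁻¹ ≡ 1 (mod 3)
Find y₂ ≡ M₂⁻¹ (mod m₂): 3⁻¹ ≡ 3 (mod 4)
x = a₁·M₁·y₁ + a₂·M₂·y₂ = 0·4·1 + 2·3·3 = 18
Reduce mod 12: x ≡ 6
Check: 6 mod 3 = 0 ✓, 6 mod 4 = 2 ✓

x ≡ 6 (mod 12)


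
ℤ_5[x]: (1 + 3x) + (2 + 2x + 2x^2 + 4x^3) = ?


Add coefficients mod 5:
x^0: 1 + 2 = 3 (mod 5)
x^1: 3 + 2 = 0 (mod 5)
x^2: 0 + 2 = 2 (mod 5)
x^3: 0 + 4 = 4 (mod 5)
Result: 3 + 2x^2 + 4x^3

f + g = 3 + 2x^2 + 4x^3


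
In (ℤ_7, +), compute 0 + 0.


Operation: addition mod 7
0 + 0 = (a + b) mod 7 with a = 0, b = 0

0 + 0 = 0


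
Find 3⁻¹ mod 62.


Use the extended Euclidean algorithm to write 1 = 3·s + 62·t; then s mod 62 is the inverse.
Euclidean algorithm:
  3 = 0·62 + 3
  62 = 20·3 + 2
  3 = 1·2 + 1
  2 = 2·1 + 0
gcd(3,62) = 1
Back-substitution gives: 3·(21) + 62·(-1) = 1
So 3⁻¹ ≡ 21 ≡ 21 (mod 62)
Check: 3 × 21 = 63 ≡ 1 (mod 62) ✓

3⁻¹ ≡ 21 (mod 62)


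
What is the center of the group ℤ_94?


Z(G) = {g ∈ G | gx = xg for all x ∈ G}
ℤ_94 is abelian, so Z(G) = G

Z(ℤ_94) = ℤ_94


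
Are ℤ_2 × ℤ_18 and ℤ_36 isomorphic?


Comparing ℤ_2 × ℤ_18 and ℤ_36:
gcd(2,18) = 2 ≠ 1. Max element order in ℤ_2×ℤ_18 is lcm(2,18) = 18 < 36, so it has no element of order 36

No, ℤ_2 × ℤ_18 ≇ ℤ_36


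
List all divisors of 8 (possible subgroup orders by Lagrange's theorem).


Lagrange's theorem: |H| divides |G|
|G| = 8
Divisors of 8: 1, 2, 4, 8

Possible subgroup orders: {1, 2, 4, 8}


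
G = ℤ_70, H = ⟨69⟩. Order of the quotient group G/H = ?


|⟨69⟩| = n / gcd(69, 70) = 70 / 1 = 70
H is normal (ℤ_70 is abelian).
|G/H| = |G| / |H| = 70 / 70 = 1

|G/H| = 1


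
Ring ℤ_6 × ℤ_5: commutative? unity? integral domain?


Direct product ring; commutative with unity (1,1); but (1,0)·(0,1) = (0,0) gives zero divisors, so not an integral domain
Commutative: Yes
Integral domain: No
Has unity: Yes

ℤ_6 × ℤ_5: Commutative=Yes, Unity=Yes


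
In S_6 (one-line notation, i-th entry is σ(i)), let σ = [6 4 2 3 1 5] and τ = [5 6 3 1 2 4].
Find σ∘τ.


σ∘τ: apply τ first, then σ
1 →τ 5 →σ 1
2 →τ 6 →σ 5
3 →τ 3 →σ 2
4 →τ 1 →σ 6
5 →τ 2 →σ 4
6 →τ 4 →σ 3

σ∘τ = [1 5 2 6 4 3]


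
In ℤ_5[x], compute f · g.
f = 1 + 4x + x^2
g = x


Expand and collect like terms; reduce coefficients mod 5:
x^0: 1·0 = 0 ≡ 0 (mod 5)
x^1: 1·1 + 4·0 = 1 ≡ 1 (mod 5)
x^2: 4·1 + 1·0 = 4 ≡ 4 (mod 5)
x^3: 1·1 = 1 ≡ 1 (mod 5)
Result: x + 4x^2 + x^3

f · g = x + 4x^2 + x^3


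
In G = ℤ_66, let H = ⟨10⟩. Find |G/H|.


|⟨10⟩| = n / gcd(10, 66) = 66 / 2 = 33
H is normal (ℤ_66 is abelian).
|G/H| = |G| / |H| = 66 / 33 = 2

|G/H| = 2


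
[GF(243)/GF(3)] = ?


GF(243) = GF(3^5), so the extension degree is 5

[GF(243)/GF(3)] = 5


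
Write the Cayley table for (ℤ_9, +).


Elements: {0, 1, 2, 3, 4, 5, 6, 7, 8}
Operation: addition mod 9
Entry (a, b) = (a + b) mod 9

Cayley table:
  | 0 | 1 | 2 | 3 | 4 | 5 | 6 | 7 | 8
0 | 0 | 1 | 2 | 3 | 4 | 5 | 6 | 7 | 8
1 | 1 | 2 | 3 | 4 | 5 | 6 | 7 | 8 | 0
2 | 2 | 3 | 4 | 5 | 6 | 7 | 8 | 0 | 1
3 | 3 | 4 | 5 | 6 | 7 | 8 | 0 | 1 | 2
4 | 4 | 5 | 6 | 7 | 8 | 0 | 1 | 2 | 3
5 | 5 | 6 | 7 | 8 | 0 | 1 | 2 | 3 | 4
6 | 6 | 7 | 8 | 0 | 1 | 2 | 3 | 4 | 5
7 | 7 | 8 | 0 | 1 | 2 | 3 | 4 | 5 | 6
8 | 8 | 0 | 1 | 2 | 3 | 4 | 5 | 6 | 7


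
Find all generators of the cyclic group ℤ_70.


g generates ℤ_n iff gcd(g,n) = 1
Prime factors of 70: 2, 5, 7
Generators are g ∈ {1,...,69} not divisible by any of these primes.
Generators: {1, 3, 9, 11, 13, 17, 19, 23, 27, 29, 31, 33, 37, 39, 41, 43, 47, 51, 53, 57, 59, 61, 67, 69}
Number of generators = φ(70) = 24

Generators of ℤ_70 = {1, 3, 9, 11, 13, 17, 19, 23, 27, 29, 31, 33, 37, 39, 41, 43, 47, 51, 53, 57, 59, 61, 67, 69}


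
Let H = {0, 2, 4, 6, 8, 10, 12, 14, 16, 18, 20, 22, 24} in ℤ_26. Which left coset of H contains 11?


11 + H = {11 + h (mod 26) : h ∈ H}
11+0=11, 11+2=13, 11+4=15, 11+6=17, 11+8=19, 11+10=21, 11+12=23, 11+14=25, 11+16=1, 11+18=3, 11+20=5, 11+22=7, 11+24=9
11 + H = {1, 3, 5, 7, 9, 11, 13, 15, 17, 19, 21, 23, 25} = 1 + H

11 + H = {1, 3, 5, 7, 9, 11, 13, 15, 17, 19, 21, 23, 25}


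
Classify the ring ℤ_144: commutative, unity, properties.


ℤ_144 is a commutative ring with unity 1; 144 = 2×72 is composite, so 2·72 ≡ 0 gives zero divisors (not an integral domain)
Commutative: Yes
Integral domain: No
Has unity: Yes

ℤ_144: Commutative=Yes, Unity=Yes


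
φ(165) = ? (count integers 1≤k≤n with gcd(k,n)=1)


Factor n: 165 = 3 × 5 × 11
φ(n) = n · ∏(1 - 1/p) over distinct primes p | n
φ(165) = 165 · (1 - 1/3) · (1 - 1/5) · (1 - 1/11) = 80

φ(165) = 80


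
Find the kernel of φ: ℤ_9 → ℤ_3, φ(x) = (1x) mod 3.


Kernel = preimage of identity
ker(φ) = {x ∈ ℤ_9 : 1x ≡ 0 (mod 3)}. Since 3 | 9, φ is well-defined. The kernel is the cyclic subgroup ⟨3⟩ of ℤ_9 (order 3), i.e. {0, 3, 6}

ker(φ) = {0, 3, 6}


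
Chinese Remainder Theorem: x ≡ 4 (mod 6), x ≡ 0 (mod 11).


m₁ = 6, m₂ = 11, gcd = 1, so CRT applies. M = m₁·m₂ = 66
Let M₁ = M/m₁ = 11, M₂ = M/m₂ = 6
Find y₁ ≡ M₁⁻¹ (mod m₁): 11⁻¹ ≡ 5 (mod 6)
Find y₂ ≡ M₂⁻¹ (mod m₂): 6⁻¹ ≡ 2 (mod 11)
x = a₁·M₁·y₁ + a₂·M₂·y₂ = 4·11·5 + 0·6·2 = 220
Reduce mod 66: x ≡ 22
Check: 22 mod 6 = 4 ✓, 22 mod 11 = 0 ✓

x ≡ 22 (mod 66)


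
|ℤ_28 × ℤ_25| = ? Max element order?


|ℤ_28 × ℤ_25| = 28 × 25 = 700
Max element order = lcm(28,25) = 700
Cyclic? Yes (gcd=1)

|ℤ_28×ℤ_25| = 700, max element order = 700


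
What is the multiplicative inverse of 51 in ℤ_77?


Use the extended Euclidean algorithm to write 1 = 51·s + 77·t; then s mod 77 is the inverse.
Euclidean algorithm:
  51 = 0·77 + 51
  77 = 1·51 + 26
  51 = 1·26 + 25
  26 = 1·25 + 1
  25 = 25·1 + 0
gcd(51,77) = 1
Back-substitution gives: 51·(-3) + 77·(2) = 1
So 51⁻¹ ≡ -3 ≡ 74 (mod 77)
Check: 51 × 74 = 3774 ≡ 1 (mod 77) ✓

51⁻¹ ≡ 74 (mod 77)


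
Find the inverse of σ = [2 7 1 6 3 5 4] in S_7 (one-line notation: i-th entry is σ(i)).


To find σ⁻¹, swap domain and range:
σ(1) = 2 → σ⁻¹(2) = 1
σ(2) = 7 → σ⁻¹(7) = 2
σ(3) = 1 → σ⁻¹(1) = 3
σ(4) = 6 → σ⁻¹(6) = 4
σ(5) = 3 → σ⁻¹(3) = 5
σ(6) = 5 → σ⁻¹(5) = 6
σ(7) = 4 → σ⁻¹(4) = 7

σ⁻¹ = [3 1 5 7 6 4 2]


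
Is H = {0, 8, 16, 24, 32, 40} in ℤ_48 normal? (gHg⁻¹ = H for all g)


H = {0, 8, 16, 24, 32, 40} in ℤ_48
ℤ_48 is abelian; every subgroup of an abelian group is normal

Yes, normal subgroup


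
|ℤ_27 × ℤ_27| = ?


|A × B| = |A| · |B|
|ℤ_27 × ℤ_27| = 27 × 27 = 729

|ℤ_27 × ℤ_27| = 729


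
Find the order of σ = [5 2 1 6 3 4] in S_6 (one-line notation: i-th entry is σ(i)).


Cycle decomposition: (1 5 3) (4 6)
Cycle lengths: 3, 2
Order = lcm(3, 2) = 6

ord(σ) = 6


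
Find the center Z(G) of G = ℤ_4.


Z(G) = {g ∈ G | gx = xg for all x ∈ G}
ℤ_4 is abelian, so Z(G) = G

Z(ℤ_4) = ℤ_4


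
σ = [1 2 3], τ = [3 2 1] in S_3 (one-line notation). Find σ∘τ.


σ∘τ: apply τ first, then σ
1 →τ 3 →σ 3
2 →τ 2 →σ 2
3 →τ 1 →σ 1

σ∘τ = [3 2 1]


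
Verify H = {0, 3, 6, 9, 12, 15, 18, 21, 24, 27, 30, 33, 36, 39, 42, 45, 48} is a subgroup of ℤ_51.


Subgroup test for H = {0, 3, 6, 9, 12, 15, 18, 21, 24, 27, 30, 33, 36, 39, 42, 45, 48} in (ℤ_51, +):
(1) 0 ∈ H? Yes
(2) Closure: for all a,b ∈ H, (a+b) mod 51 ∈ H? Yes
(3) Inverses: for all a ∈ H, -a mod 51 ∈ H? Yes

Yes, H is a subgroup of ℤ_51
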